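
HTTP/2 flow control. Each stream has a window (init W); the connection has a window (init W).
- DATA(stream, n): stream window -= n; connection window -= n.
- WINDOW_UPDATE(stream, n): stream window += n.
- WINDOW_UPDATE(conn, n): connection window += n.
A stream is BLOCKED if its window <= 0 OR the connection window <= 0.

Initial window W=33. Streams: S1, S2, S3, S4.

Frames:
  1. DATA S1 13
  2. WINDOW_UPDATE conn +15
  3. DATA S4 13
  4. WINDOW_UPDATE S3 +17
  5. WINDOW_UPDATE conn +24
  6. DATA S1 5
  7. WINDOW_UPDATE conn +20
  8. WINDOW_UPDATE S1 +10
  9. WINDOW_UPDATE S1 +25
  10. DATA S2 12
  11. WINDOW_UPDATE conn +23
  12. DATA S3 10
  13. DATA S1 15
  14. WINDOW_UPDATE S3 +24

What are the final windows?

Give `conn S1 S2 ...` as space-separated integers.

Op 1: conn=20 S1=20 S2=33 S3=33 S4=33 blocked=[]
Op 2: conn=35 S1=20 S2=33 S3=33 S4=33 blocked=[]
Op 3: conn=22 S1=20 S2=33 S3=33 S4=20 blocked=[]
Op 4: conn=22 S1=20 S2=33 S3=50 S4=20 blocked=[]
Op 5: conn=46 S1=20 S2=33 S3=50 S4=20 blocked=[]
Op 6: conn=41 S1=15 S2=33 S3=50 S4=20 blocked=[]
Op 7: conn=61 S1=15 S2=33 S3=50 S4=20 blocked=[]
Op 8: conn=61 S1=25 S2=33 S3=50 S4=20 blocked=[]
Op 9: conn=61 S1=50 S2=33 S3=50 S4=20 blocked=[]
Op 10: conn=49 S1=50 S2=21 S3=50 S4=20 blocked=[]
Op 11: conn=72 S1=50 S2=21 S3=50 S4=20 blocked=[]
Op 12: conn=62 S1=50 S2=21 S3=40 S4=20 blocked=[]
Op 13: conn=47 S1=35 S2=21 S3=40 S4=20 blocked=[]
Op 14: conn=47 S1=35 S2=21 S3=64 S4=20 blocked=[]

Answer: 47 35 21 64 20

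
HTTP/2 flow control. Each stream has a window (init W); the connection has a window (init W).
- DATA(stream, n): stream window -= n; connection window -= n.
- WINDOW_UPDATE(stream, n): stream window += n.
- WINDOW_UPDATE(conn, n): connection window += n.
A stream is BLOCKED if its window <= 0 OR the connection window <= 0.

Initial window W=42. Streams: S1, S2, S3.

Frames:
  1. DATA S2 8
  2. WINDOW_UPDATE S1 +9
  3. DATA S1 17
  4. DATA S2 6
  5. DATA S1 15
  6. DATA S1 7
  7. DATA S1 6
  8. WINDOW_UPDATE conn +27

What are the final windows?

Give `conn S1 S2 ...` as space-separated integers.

Answer: 10 6 28 42

Derivation:
Op 1: conn=34 S1=42 S2=34 S3=42 blocked=[]
Op 2: conn=34 S1=51 S2=34 S3=42 blocked=[]
Op 3: conn=17 S1=34 S2=34 S3=42 blocked=[]
Op 4: conn=11 S1=34 S2=28 S3=42 blocked=[]
Op 5: conn=-4 S1=19 S2=28 S3=42 blocked=[1, 2, 3]
Op 6: conn=-11 S1=12 S2=28 S3=42 blocked=[1, 2, 3]
Op 7: conn=-17 S1=6 S2=28 S3=42 blocked=[1, 2, 3]
Op 8: conn=10 S1=6 S2=28 S3=42 blocked=[]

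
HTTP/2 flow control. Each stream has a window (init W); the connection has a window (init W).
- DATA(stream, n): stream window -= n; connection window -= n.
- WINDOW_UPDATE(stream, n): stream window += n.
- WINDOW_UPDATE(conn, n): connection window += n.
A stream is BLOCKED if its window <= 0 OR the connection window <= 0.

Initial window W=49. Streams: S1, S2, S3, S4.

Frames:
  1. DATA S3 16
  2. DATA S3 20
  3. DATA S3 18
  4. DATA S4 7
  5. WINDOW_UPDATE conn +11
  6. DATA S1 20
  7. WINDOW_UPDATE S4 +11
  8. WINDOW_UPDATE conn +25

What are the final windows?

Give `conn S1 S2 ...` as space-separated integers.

Op 1: conn=33 S1=49 S2=49 S3=33 S4=49 blocked=[]
Op 2: conn=13 S1=49 S2=49 S3=13 S4=49 blocked=[]
Op 3: conn=-5 S1=49 S2=49 S3=-5 S4=49 blocked=[1, 2, 3, 4]
Op 4: conn=-12 S1=49 S2=49 S3=-5 S4=42 blocked=[1, 2, 3, 4]
Op 5: conn=-1 S1=49 S2=49 S3=-5 S4=42 blocked=[1, 2, 3, 4]
Op 6: conn=-21 S1=29 S2=49 S3=-5 S4=42 blocked=[1, 2, 3, 4]
Op 7: conn=-21 S1=29 S2=49 S3=-5 S4=53 blocked=[1, 2, 3, 4]
Op 8: conn=4 S1=29 S2=49 S3=-5 S4=53 blocked=[3]

Answer: 4 29 49 -5 53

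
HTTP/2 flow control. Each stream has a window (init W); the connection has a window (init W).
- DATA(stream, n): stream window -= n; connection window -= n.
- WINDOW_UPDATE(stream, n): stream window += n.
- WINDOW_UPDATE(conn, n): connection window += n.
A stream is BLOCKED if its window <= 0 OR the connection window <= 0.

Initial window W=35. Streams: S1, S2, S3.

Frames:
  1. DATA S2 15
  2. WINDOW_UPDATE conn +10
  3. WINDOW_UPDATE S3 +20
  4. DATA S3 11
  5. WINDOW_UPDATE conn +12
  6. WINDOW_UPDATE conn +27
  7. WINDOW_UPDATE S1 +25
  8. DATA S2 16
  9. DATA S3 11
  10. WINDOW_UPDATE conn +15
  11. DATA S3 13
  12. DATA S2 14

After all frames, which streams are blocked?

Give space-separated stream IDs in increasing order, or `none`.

Op 1: conn=20 S1=35 S2=20 S3=35 blocked=[]
Op 2: conn=30 S1=35 S2=20 S3=35 blocked=[]
Op 3: conn=30 S1=35 S2=20 S3=55 blocked=[]
Op 4: conn=19 S1=35 S2=20 S3=44 blocked=[]
Op 5: conn=31 S1=35 S2=20 S3=44 blocked=[]
Op 6: conn=58 S1=35 S2=20 S3=44 blocked=[]
Op 7: conn=58 S1=60 S2=20 S3=44 blocked=[]
Op 8: conn=42 S1=60 S2=4 S3=44 blocked=[]
Op 9: conn=31 S1=60 S2=4 S3=33 blocked=[]
Op 10: conn=46 S1=60 S2=4 S3=33 blocked=[]
Op 11: conn=33 S1=60 S2=4 S3=20 blocked=[]
Op 12: conn=19 S1=60 S2=-10 S3=20 blocked=[2]

Answer: S2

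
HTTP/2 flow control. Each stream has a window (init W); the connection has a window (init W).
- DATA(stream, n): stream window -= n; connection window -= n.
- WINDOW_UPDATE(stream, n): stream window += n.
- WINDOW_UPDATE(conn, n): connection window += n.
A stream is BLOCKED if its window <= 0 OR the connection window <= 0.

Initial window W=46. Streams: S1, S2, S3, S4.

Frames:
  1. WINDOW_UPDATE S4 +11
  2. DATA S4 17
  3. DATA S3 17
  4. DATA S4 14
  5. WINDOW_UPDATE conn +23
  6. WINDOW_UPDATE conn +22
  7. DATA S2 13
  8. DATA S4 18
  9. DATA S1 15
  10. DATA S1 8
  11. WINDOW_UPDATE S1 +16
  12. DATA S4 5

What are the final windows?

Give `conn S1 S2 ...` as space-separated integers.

Op 1: conn=46 S1=46 S2=46 S3=46 S4=57 blocked=[]
Op 2: conn=29 S1=46 S2=46 S3=46 S4=40 blocked=[]
Op 3: conn=12 S1=46 S2=46 S3=29 S4=40 blocked=[]
Op 4: conn=-2 S1=46 S2=46 S3=29 S4=26 blocked=[1, 2, 3, 4]
Op 5: conn=21 S1=46 S2=46 S3=29 S4=26 blocked=[]
Op 6: conn=43 S1=46 S2=46 S3=29 S4=26 blocked=[]
Op 7: conn=30 S1=46 S2=33 S3=29 S4=26 blocked=[]
Op 8: conn=12 S1=46 S2=33 S3=29 S4=8 blocked=[]
Op 9: conn=-3 S1=31 S2=33 S3=29 S4=8 blocked=[1, 2, 3, 4]
Op 10: conn=-11 S1=23 S2=33 S3=29 S4=8 blocked=[1, 2, 3, 4]
Op 11: conn=-11 S1=39 S2=33 S3=29 S4=8 blocked=[1, 2, 3, 4]
Op 12: conn=-16 S1=39 S2=33 S3=29 S4=3 blocked=[1, 2, 3, 4]

Answer: -16 39 33 29 3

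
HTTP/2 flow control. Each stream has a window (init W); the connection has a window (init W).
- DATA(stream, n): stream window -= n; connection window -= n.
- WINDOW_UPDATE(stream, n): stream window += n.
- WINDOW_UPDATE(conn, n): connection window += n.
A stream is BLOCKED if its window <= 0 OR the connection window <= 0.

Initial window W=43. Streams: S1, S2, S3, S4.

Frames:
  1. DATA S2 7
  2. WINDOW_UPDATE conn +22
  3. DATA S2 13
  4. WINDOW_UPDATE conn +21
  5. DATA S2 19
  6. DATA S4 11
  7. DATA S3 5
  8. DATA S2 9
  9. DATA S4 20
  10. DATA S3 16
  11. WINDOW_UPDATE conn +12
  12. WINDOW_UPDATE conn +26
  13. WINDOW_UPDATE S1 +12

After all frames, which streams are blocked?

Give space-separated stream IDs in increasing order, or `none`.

Answer: S2

Derivation:
Op 1: conn=36 S1=43 S2=36 S3=43 S4=43 blocked=[]
Op 2: conn=58 S1=43 S2=36 S3=43 S4=43 blocked=[]
Op 3: conn=45 S1=43 S2=23 S3=43 S4=43 blocked=[]
Op 4: conn=66 S1=43 S2=23 S3=43 S4=43 blocked=[]
Op 5: conn=47 S1=43 S2=4 S3=43 S4=43 blocked=[]
Op 6: conn=36 S1=43 S2=4 S3=43 S4=32 blocked=[]
Op 7: conn=31 S1=43 S2=4 S3=38 S4=32 blocked=[]
Op 8: conn=22 S1=43 S2=-5 S3=38 S4=32 blocked=[2]
Op 9: conn=2 S1=43 S2=-5 S3=38 S4=12 blocked=[2]
Op 10: conn=-14 S1=43 S2=-5 S3=22 S4=12 blocked=[1, 2, 3, 4]
Op 11: conn=-2 S1=43 S2=-5 S3=22 S4=12 blocked=[1, 2, 3, 4]
Op 12: conn=24 S1=43 S2=-5 S3=22 S4=12 blocked=[2]
Op 13: conn=24 S1=55 S2=-5 S3=22 S4=12 blocked=[2]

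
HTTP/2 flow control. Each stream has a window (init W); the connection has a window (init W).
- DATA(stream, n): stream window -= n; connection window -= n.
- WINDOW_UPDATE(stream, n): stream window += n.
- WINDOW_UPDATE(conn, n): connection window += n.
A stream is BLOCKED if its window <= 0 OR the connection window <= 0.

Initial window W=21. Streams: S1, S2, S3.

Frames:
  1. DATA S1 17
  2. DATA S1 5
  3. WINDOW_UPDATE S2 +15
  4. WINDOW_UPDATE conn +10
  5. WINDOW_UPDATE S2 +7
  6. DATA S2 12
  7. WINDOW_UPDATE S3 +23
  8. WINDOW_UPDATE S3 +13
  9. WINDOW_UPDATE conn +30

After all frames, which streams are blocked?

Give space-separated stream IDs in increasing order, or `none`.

Op 1: conn=4 S1=4 S2=21 S3=21 blocked=[]
Op 2: conn=-1 S1=-1 S2=21 S3=21 blocked=[1, 2, 3]
Op 3: conn=-1 S1=-1 S2=36 S3=21 blocked=[1, 2, 3]
Op 4: conn=9 S1=-1 S2=36 S3=21 blocked=[1]
Op 5: conn=9 S1=-1 S2=43 S3=21 blocked=[1]
Op 6: conn=-3 S1=-1 S2=31 S3=21 blocked=[1, 2, 3]
Op 7: conn=-3 S1=-1 S2=31 S3=44 blocked=[1, 2, 3]
Op 8: conn=-3 S1=-1 S2=31 S3=57 blocked=[1, 2, 3]
Op 9: conn=27 S1=-1 S2=31 S3=57 blocked=[1]

Answer: S1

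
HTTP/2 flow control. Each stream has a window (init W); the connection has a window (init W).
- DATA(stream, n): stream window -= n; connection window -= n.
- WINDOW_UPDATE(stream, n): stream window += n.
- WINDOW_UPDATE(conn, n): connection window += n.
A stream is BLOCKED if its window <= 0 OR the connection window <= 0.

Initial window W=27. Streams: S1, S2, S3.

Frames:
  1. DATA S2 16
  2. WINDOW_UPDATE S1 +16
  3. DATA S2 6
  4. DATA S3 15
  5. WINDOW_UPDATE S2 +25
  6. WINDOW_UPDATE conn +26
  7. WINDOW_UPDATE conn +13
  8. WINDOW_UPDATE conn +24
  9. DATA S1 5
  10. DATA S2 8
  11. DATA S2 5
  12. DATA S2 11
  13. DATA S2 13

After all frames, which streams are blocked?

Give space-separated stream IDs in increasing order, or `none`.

Op 1: conn=11 S1=27 S2=11 S3=27 blocked=[]
Op 2: conn=11 S1=43 S2=11 S3=27 blocked=[]
Op 3: conn=5 S1=43 S2=5 S3=27 blocked=[]
Op 4: conn=-10 S1=43 S2=5 S3=12 blocked=[1, 2, 3]
Op 5: conn=-10 S1=43 S2=30 S3=12 blocked=[1, 2, 3]
Op 6: conn=16 S1=43 S2=30 S3=12 blocked=[]
Op 7: conn=29 S1=43 S2=30 S3=12 blocked=[]
Op 8: conn=53 S1=43 S2=30 S3=12 blocked=[]
Op 9: conn=48 S1=38 S2=30 S3=12 blocked=[]
Op 10: conn=40 S1=38 S2=22 S3=12 blocked=[]
Op 11: conn=35 S1=38 S2=17 S3=12 blocked=[]
Op 12: conn=24 S1=38 S2=6 S3=12 blocked=[]
Op 13: conn=11 S1=38 S2=-7 S3=12 blocked=[2]

Answer: S2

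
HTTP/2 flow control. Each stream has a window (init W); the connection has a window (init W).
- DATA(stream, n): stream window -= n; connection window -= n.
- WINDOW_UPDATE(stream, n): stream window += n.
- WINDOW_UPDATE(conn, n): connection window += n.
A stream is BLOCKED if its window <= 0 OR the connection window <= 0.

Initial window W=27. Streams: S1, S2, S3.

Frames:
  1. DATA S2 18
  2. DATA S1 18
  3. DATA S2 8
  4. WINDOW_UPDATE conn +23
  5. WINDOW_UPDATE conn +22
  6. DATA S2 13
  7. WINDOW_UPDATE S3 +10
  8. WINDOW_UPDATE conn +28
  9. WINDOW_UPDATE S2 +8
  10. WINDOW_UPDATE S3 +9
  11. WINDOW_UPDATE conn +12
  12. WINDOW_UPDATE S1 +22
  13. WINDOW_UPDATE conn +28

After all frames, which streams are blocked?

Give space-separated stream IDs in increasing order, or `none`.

Op 1: conn=9 S1=27 S2=9 S3=27 blocked=[]
Op 2: conn=-9 S1=9 S2=9 S3=27 blocked=[1, 2, 3]
Op 3: conn=-17 S1=9 S2=1 S3=27 blocked=[1, 2, 3]
Op 4: conn=6 S1=9 S2=1 S3=27 blocked=[]
Op 5: conn=28 S1=9 S2=1 S3=27 blocked=[]
Op 6: conn=15 S1=9 S2=-12 S3=27 blocked=[2]
Op 7: conn=15 S1=9 S2=-12 S3=37 blocked=[2]
Op 8: conn=43 S1=9 S2=-12 S3=37 blocked=[2]
Op 9: conn=43 S1=9 S2=-4 S3=37 blocked=[2]
Op 10: conn=43 S1=9 S2=-4 S3=46 blocked=[2]
Op 11: conn=55 S1=9 S2=-4 S3=46 blocked=[2]
Op 12: conn=55 S1=31 S2=-4 S3=46 blocked=[2]
Op 13: conn=83 S1=31 S2=-4 S3=46 blocked=[2]

Answer: S2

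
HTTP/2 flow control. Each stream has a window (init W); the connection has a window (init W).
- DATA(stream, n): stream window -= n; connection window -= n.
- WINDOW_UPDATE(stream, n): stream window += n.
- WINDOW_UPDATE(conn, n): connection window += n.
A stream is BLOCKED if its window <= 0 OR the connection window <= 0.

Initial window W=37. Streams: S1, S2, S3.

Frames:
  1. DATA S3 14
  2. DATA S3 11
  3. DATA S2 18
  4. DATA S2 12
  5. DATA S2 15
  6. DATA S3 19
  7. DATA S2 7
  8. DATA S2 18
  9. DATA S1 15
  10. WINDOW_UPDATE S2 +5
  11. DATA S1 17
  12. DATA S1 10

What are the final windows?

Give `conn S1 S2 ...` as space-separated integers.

Answer: -119 -5 -28 -7

Derivation:
Op 1: conn=23 S1=37 S2=37 S3=23 blocked=[]
Op 2: conn=12 S1=37 S2=37 S3=12 blocked=[]
Op 3: conn=-6 S1=37 S2=19 S3=12 blocked=[1, 2, 3]
Op 4: conn=-18 S1=37 S2=7 S3=12 blocked=[1, 2, 3]
Op 5: conn=-33 S1=37 S2=-8 S3=12 blocked=[1, 2, 3]
Op 6: conn=-52 S1=37 S2=-8 S3=-7 blocked=[1, 2, 3]
Op 7: conn=-59 S1=37 S2=-15 S3=-7 blocked=[1, 2, 3]
Op 8: conn=-77 S1=37 S2=-33 S3=-7 blocked=[1, 2, 3]
Op 9: conn=-92 S1=22 S2=-33 S3=-7 blocked=[1, 2, 3]
Op 10: conn=-92 S1=22 S2=-28 S3=-7 blocked=[1, 2, 3]
Op 11: conn=-109 S1=5 S2=-28 S3=-7 blocked=[1, 2, 3]
Op 12: conn=-119 S1=-5 S2=-28 S3=-7 blocked=[1, 2, 3]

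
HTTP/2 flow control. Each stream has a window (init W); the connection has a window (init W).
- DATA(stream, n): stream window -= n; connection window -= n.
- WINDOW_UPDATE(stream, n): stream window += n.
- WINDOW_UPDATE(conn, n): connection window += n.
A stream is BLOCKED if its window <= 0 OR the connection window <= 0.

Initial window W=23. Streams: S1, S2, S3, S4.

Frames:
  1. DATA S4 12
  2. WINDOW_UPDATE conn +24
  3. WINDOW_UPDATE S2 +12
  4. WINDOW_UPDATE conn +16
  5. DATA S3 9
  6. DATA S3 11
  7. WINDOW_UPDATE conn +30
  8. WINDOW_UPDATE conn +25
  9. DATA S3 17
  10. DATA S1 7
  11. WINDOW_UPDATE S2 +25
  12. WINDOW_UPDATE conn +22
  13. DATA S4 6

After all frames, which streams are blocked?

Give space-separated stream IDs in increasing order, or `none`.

Op 1: conn=11 S1=23 S2=23 S3=23 S4=11 blocked=[]
Op 2: conn=35 S1=23 S2=23 S3=23 S4=11 blocked=[]
Op 3: conn=35 S1=23 S2=35 S3=23 S4=11 blocked=[]
Op 4: conn=51 S1=23 S2=35 S3=23 S4=11 blocked=[]
Op 5: conn=42 S1=23 S2=35 S3=14 S4=11 blocked=[]
Op 6: conn=31 S1=23 S2=35 S3=3 S4=11 blocked=[]
Op 7: conn=61 S1=23 S2=35 S3=3 S4=11 blocked=[]
Op 8: conn=86 S1=23 S2=35 S3=3 S4=11 blocked=[]
Op 9: conn=69 S1=23 S2=35 S3=-14 S4=11 blocked=[3]
Op 10: conn=62 S1=16 S2=35 S3=-14 S4=11 blocked=[3]
Op 11: conn=62 S1=16 S2=60 S3=-14 S4=11 blocked=[3]
Op 12: conn=84 S1=16 S2=60 S3=-14 S4=11 blocked=[3]
Op 13: conn=78 S1=16 S2=60 S3=-14 S4=5 blocked=[3]

Answer: S3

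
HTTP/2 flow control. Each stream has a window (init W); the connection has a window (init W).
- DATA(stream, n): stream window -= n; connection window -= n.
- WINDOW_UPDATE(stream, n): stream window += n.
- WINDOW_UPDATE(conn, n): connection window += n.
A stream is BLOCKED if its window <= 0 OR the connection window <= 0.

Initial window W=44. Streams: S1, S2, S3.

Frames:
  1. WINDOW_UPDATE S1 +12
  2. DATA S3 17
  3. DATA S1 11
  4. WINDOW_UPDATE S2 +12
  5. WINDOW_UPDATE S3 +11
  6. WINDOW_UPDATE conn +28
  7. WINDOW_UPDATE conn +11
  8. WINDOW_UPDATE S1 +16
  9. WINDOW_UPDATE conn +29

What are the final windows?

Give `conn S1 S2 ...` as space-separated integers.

Answer: 84 61 56 38

Derivation:
Op 1: conn=44 S1=56 S2=44 S3=44 blocked=[]
Op 2: conn=27 S1=56 S2=44 S3=27 blocked=[]
Op 3: conn=16 S1=45 S2=44 S3=27 blocked=[]
Op 4: conn=16 S1=45 S2=56 S3=27 blocked=[]
Op 5: conn=16 S1=45 S2=56 S3=38 blocked=[]
Op 6: conn=44 S1=45 S2=56 S3=38 blocked=[]
Op 7: conn=55 S1=45 S2=56 S3=38 blocked=[]
Op 8: conn=55 S1=61 S2=56 S3=38 blocked=[]
Op 9: conn=84 S1=61 S2=56 S3=38 blocked=[]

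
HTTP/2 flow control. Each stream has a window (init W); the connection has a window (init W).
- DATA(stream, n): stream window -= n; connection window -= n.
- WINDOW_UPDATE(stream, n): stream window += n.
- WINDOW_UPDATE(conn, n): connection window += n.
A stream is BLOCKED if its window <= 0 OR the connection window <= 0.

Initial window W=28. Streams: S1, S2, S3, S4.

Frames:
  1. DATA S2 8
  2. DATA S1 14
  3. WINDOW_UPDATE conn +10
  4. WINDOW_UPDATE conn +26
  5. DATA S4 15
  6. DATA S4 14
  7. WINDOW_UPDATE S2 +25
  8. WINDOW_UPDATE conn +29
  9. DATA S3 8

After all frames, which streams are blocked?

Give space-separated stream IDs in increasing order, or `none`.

Answer: S4

Derivation:
Op 1: conn=20 S1=28 S2=20 S3=28 S4=28 blocked=[]
Op 2: conn=6 S1=14 S2=20 S3=28 S4=28 blocked=[]
Op 3: conn=16 S1=14 S2=20 S3=28 S4=28 blocked=[]
Op 4: conn=42 S1=14 S2=20 S3=28 S4=28 blocked=[]
Op 5: conn=27 S1=14 S2=20 S3=28 S4=13 blocked=[]
Op 6: conn=13 S1=14 S2=20 S3=28 S4=-1 blocked=[4]
Op 7: conn=13 S1=14 S2=45 S3=28 S4=-1 blocked=[4]
Op 8: conn=42 S1=14 S2=45 S3=28 S4=-1 blocked=[4]
Op 9: conn=34 S1=14 S2=45 S3=20 S4=-1 blocked=[4]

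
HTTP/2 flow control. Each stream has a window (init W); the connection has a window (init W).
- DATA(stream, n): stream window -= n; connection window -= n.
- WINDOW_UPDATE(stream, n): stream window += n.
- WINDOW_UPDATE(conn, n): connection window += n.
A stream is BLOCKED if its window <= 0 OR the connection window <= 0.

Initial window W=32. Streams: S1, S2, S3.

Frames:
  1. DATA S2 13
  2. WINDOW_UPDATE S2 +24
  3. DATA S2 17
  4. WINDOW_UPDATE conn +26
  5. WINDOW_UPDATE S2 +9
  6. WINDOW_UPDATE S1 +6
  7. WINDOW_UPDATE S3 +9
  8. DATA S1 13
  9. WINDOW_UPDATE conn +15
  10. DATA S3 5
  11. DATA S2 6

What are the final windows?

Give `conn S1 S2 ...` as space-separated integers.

Op 1: conn=19 S1=32 S2=19 S3=32 blocked=[]
Op 2: conn=19 S1=32 S2=43 S3=32 blocked=[]
Op 3: conn=2 S1=32 S2=26 S3=32 blocked=[]
Op 4: conn=28 S1=32 S2=26 S3=32 blocked=[]
Op 5: conn=28 S1=32 S2=35 S3=32 blocked=[]
Op 6: conn=28 S1=38 S2=35 S3=32 blocked=[]
Op 7: conn=28 S1=38 S2=35 S3=41 blocked=[]
Op 8: conn=15 S1=25 S2=35 S3=41 blocked=[]
Op 9: conn=30 S1=25 S2=35 S3=41 blocked=[]
Op 10: conn=25 S1=25 S2=35 S3=36 blocked=[]
Op 11: conn=19 S1=25 S2=29 S3=36 blocked=[]

Answer: 19 25 29 36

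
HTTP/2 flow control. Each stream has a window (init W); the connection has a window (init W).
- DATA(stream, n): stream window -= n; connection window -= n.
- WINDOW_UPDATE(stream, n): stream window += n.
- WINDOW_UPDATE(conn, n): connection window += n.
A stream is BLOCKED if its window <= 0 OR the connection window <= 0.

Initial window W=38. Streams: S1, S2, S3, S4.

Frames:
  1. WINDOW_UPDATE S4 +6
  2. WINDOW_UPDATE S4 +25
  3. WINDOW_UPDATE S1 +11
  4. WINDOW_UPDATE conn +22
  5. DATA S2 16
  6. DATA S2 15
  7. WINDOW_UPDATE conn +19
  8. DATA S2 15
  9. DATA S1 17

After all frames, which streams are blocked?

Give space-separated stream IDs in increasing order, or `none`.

Answer: S2

Derivation:
Op 1: conn=38 S1=38 S2=38 S3=38 S4=44 blocked=[]
Op 2: conn=38 S1=38 S2=38 S3=38 S4=69 blocked=[]
Op 3: conn=38 S1=49 S2=38 S3=38 S4=69 blocked=[]
Op 4: conn=60 S1=49 S2=38 S3=38 S4=69 blocked=[]
Op 5: conn=44 S1=49 S2=22 S3=38 S4=69 blocked=[]
Op 6: conn=29 S1=49 S2=7 S3=38 S4=69 blocked=[]
Op 7: conn=48 S1=49 S2=7 S3=38 S4=69 blocked=[]
Op 8: conn=33 S1=49 S2=-8 S3=38 S4=69 blocked=[2]
Op 9: conn=16 S1=32 S2=-8 S3=38 S4=69 blocked=[2]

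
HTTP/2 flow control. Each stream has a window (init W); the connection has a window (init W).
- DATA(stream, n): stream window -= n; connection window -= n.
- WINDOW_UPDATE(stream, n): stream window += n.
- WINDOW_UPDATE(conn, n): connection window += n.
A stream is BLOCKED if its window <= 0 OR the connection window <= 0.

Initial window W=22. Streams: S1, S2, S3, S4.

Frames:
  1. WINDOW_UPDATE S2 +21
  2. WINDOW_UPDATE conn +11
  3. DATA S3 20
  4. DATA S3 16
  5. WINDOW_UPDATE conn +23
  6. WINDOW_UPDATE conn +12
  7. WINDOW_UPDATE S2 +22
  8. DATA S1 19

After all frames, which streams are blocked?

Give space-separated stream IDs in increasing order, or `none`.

Answer: S3

Derivation:
Op 1: conn=22 S1=22 S2=43 S3=22 S4=22 blocked=[]
Op 2: conn=33 S1=22 S2=43 S3=22 S4=22 blocked=[]
Op 3: conn=13 S1=22 S2=43 S3=2 S4=22 blocked=[]
Op 4: conn=-3 S1=22 S2=43 S3=-14 S4=22 blocked=[1, 2, 3, 4]
Op 5: conn=20 S1=22 S2=43 S3=-14 S4=22 blocked=[3]
Op 6: conn=32 S1=22 S2=43 S3=-14 S4=22 blocked=[3]
Op 7: conn=32 S1=22 S2=65 S3=-14 S4=22 blocked=[3]
Op 8: conn=13 S1=3 S2=65 S3=-14 S4=22 blocked=[3]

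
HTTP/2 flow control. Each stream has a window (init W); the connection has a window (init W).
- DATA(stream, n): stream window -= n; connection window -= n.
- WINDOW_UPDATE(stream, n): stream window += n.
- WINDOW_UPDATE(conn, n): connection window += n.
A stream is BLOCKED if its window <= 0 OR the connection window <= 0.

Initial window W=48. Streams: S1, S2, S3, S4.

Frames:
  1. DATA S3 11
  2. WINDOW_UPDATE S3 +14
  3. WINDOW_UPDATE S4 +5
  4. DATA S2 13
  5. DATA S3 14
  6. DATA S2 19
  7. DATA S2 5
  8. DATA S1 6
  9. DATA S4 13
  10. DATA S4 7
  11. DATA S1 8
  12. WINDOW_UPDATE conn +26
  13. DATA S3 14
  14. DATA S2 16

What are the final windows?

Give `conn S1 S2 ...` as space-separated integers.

Op 1: conn=37 S1=48 S2=48 S3=37 S4=48 blocked=[]
Op 2: conn=37 S1=48 S2=48 S3=51 S4=48 blocked=[]
Op 3: conn=37 S1=48 S2=48 S3=51 S4=53 blocked=[]
Op 4: conn=24 S1=48 S2=35 S3=51 S4=53 blocked=[]
Op 5: conn=10 S1=48 S2=35 S3=37 S4=53 blocked=[]
Op 6: conn=-9 S1=48 S2=16 S3=37 S4=53 blocked=[1, 2, 3, 4]
Op 7: conn=-14 S1=48 S2=11 S3=37 S4=53 blocked=[1, 2, 3, 4]
Op 8: conn=-20 S1=42 S2=11 S3=37 S4=53 blocked=[1, 2, 3, 4]
Op 9: conn=-33 S1=42 S2=11 S3=37 S4=40 blocked=[1, 2, 3, 4]
Op 10: conn=-40 S1=42 S2=11 S3=37 S4=33 blocked=[1, 2, 3, 4]
Op 11: conn=-48 S1=34 S2=11 S3=37 S4=33 blocked=[1, 2, 3, 4]
Op 12: conn=-22 S1=34 S2=11 S3=37 S4=33 blocked=[1, 2, 3, 4]
Op 13: conn=-36 S1=34 S2=11 S3=23 S4=33 blocked=[1, 2, 3, 4]
Op 14: conn=-52 S1=34 S2=-5 S3=23 S4=33 blocked=[1, 2, 3, 4]

Answer: -52 34 -5 23 33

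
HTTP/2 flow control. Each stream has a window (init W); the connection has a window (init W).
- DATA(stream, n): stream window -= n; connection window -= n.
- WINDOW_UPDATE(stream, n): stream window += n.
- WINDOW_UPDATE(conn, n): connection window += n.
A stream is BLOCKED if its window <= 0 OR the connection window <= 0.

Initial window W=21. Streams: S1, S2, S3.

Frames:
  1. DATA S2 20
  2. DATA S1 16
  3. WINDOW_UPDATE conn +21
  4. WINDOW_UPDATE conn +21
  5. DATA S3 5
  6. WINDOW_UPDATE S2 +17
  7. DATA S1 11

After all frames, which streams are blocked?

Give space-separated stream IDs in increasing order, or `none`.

Answer: S1

Derivation:
Op 1: conn=1 S1=21 S2=1 S3=21 blocked=[]
Op 2: conn=-15 S1=5 S2=1 S3=21 blocked=[1, 2, 3]
Op 3: conn=6 S1=5 S2=1 S3=21 blocked=[]
Op 4: conn=27 S1=5 S2=1 S3=21 blocked=[]
Op 5: conn=22 S1=5 S2=1 S3=16 blocked=[]
Op 6: conn=22 S1=5 S2=18 S3=16 blocked=[]
Op 7: conn=11 S1=-6 S2=18 S3=16 blocked=[1]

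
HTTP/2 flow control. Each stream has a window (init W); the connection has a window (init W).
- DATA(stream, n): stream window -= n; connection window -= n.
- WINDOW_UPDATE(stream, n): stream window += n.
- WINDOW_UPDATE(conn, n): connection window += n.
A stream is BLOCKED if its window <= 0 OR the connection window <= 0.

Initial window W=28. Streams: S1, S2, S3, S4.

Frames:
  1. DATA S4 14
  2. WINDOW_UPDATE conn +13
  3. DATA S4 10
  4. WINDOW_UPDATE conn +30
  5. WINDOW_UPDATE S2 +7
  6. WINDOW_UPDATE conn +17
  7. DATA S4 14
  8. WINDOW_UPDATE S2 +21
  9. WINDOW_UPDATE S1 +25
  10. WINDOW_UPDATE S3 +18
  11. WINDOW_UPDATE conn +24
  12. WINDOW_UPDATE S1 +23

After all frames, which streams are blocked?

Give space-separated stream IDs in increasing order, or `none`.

Op 1: conn=14 S1=28 S2=28 S3=28 S4=14 blocked=[]
Op 2: conn=27 S1=28 S2=28 S3=28 S4=14 blocked=[]
Op 3: conn=17 S1=28 S2=28 S3=28 S4=4 blocked=[]
Op 4: conn=47 S1=28 S2=28 S3=28 S4=4 blocked=[]
Op 5: conn=47 S1=28 S2=35 S3=28 S4=4 blocked=[]
Op 6: conn=64 S1=28 S2=35 S3=28 S4=4 blocked=[]
Op 7: conn=50 S1=28 S2=35 S3=28 S4=-10 blocked=[4]
Op 8: conn=50 S1=28 S2=56 S3=28 S4=-10 blocked=[4]
Op 9: conn=50 S1=53 S2=56 S3=28 S4=-10 blocked=[4]
Op 10: conn=50 S1=53 S2=56 S3=46 S4=-10 blocked=[4]
Op 11: conn=74 S1=53 S2=56 S3=46 S4=-10 blocked=[4]
Op 12: conn=74 S1=76 S2=56 S3=46 S4=-10 blocked=[4]

Answer: S4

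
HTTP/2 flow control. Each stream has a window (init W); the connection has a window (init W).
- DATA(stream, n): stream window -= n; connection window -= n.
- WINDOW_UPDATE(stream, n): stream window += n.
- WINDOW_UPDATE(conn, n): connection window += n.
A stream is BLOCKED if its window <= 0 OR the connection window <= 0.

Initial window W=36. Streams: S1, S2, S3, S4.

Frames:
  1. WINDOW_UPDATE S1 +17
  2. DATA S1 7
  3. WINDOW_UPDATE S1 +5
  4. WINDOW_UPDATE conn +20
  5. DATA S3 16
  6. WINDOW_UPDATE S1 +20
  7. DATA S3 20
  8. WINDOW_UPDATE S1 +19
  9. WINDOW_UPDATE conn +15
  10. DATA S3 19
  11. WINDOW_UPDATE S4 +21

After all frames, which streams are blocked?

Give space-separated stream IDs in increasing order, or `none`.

Op 1: conn=36 S1=53 S2=36 S3=36 S4=36 blocked=[]
Op 2: conn=29 S1=46 S2=36 S3=36 S4=36 blocked=[]
Op 3: conn=29 S1=51 S2=36 S3=36 S4=36 blocked=[]
Op 4: conn=49 S1=51 S2=36 S3=36 S4=36 blocked=[]
Op 5: conn=33 S1=51 S2=36 S3=20 S4=36 blocked=[]
Op 6: conn=33 S1=71 S2=36 S3=20 S4=36 blocked=[]
Op 7: conn=13 S1=71 S2=36 S3=0 S4=36 blocked=[3]
Op 8: conn=13 S1=90 S2=36 S3=0 S4=36 blocked=[3]
Op 9: conn=28 S1=90 S2=36 S3=0 S4=36 blocked=[3]
Op 10: conn=9 S1=90 S2=36 S3=-19 S4=36 blocked=[3]
Op 11: conn=9 S1=90 S2=36 S3=-19 S4=57 blocked=[3]

Answer: S3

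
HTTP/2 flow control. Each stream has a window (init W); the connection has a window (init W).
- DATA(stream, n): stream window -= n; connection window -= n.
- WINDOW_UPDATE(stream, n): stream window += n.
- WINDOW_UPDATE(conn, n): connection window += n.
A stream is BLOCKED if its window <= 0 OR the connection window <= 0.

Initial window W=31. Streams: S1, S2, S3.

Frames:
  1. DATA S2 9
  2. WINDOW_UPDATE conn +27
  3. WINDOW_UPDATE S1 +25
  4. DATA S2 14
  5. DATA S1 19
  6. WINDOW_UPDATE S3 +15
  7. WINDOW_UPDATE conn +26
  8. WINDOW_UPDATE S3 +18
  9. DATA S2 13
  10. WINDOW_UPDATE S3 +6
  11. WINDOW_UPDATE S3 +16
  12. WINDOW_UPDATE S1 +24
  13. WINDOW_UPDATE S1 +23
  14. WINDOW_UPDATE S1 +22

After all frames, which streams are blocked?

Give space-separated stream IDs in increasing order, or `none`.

Op 1: conn=22 S1=31 S2=22 S3=31 blocked=[]
Op 2: conn=49 S1=31 S2=22 S3=31 blocked=[]
Op 3: conn=49 S1=56 S2=22 S3=31 blocked=[]
Op 4: conn=35 S1=56 S2=8 S3=31 blocked=[]
Op 5: conn=16 S1=37 S2=8 S3=31 blocked=[]
Op 6: conn=16 S1=37 S2=8 S3=46 blocked=[]
Op 7: conn=42 S1=37 S2=8 S3=46 blocked=[]
Op 8: conn=42 S1=37 S2=8 S3=64 blocked=[]
Op 9: conn=29 S1=37 S2=-5 S3=64 blocked=[2]
Op 10: conn=29 S1=37 S2=-5 S3=70 blocked=[2]
Op 11: conn=29 S1=37 S2=-5 S3=86 blocked=[2]
Op 12: conn=29 S1=61 S2=-5 S3=86 blocked=[2]
Op 13: conn=29 S1=84 S2=-5 S3=86 blocked=[2]
Op 14: conn=29 S1=106 S2=-5 S3=86 blocked=[2]

Answer: S2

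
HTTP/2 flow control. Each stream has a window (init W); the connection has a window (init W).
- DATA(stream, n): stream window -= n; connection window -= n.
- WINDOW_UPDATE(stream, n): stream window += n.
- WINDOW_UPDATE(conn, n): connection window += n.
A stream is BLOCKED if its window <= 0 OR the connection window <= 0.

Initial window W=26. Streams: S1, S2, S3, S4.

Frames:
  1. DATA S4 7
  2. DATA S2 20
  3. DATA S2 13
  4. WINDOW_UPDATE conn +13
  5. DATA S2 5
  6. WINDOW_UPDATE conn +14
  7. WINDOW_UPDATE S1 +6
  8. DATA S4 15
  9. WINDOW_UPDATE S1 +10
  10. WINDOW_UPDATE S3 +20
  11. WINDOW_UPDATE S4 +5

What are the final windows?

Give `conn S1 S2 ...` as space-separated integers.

Answer: -7 42 -12 46 9

Derivation:
Op 1: conn=19 S1=26 S2=26 S3=26 S4=19 blocked=[]
Op 2: conn=-1 S1=26 S2=6 S3=26 S4=19 blocked=[1, 2, 3, 4]
Op 3: conn=-14 S1=26 S2=-7 S3=26 S4=19 blocked=[1, 2, 3, 4]
Op 4: conn=-1 S1=26 S2=-7 S3=26 S4=19 blocked=[1, 2, 3, 4]
Op 5: conn=-6 S1=26 S2=-12 S3=26 S4=19 blocked=[1, 2, 3, 4]
Op 6: conn=8 S1=26 S2=-12 S3=26 S4=19 blocked=[2]
Op 7: conn=8 S1=32 S2=-12 S3=26 S4=19 blocked=[2]
Op 8: conn=-7 S1=32 S2=-12 S3=26 S4=4 blocked=[1, 2, 3, 4]
Op 9: conn=-7 S1=42 S2=-12 S3=26 S4=4 blocked=[1, 2, 3, 4]
Op 10: conn=-7 S1=42 S2=-12 S3=46 S4=4 blocked=[1, 2, 3, 4]
Op 11: conn=-7 S1=42 S2=-12 S3=46 S4=9 blocked=[1, 2, 3, 4]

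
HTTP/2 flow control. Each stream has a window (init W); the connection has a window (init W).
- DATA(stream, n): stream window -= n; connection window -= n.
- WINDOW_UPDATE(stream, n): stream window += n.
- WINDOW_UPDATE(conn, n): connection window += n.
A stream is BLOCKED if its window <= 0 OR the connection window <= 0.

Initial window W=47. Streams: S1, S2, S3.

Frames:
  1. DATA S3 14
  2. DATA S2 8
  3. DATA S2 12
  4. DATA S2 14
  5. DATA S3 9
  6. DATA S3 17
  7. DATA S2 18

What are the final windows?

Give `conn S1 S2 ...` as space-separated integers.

Answer: -45 47 -5 7

Derivation:
Op 1: conn=33 S1=47 S2=47 S3=33 blocked=[]
Op 2: conn=25 S1=47 S2=39 S3=33 blocked=[]
Op 3: conn=13 S1=47 S2=27 S3=33 blocked=[]
Op 4: conn=-1 S1=47 S2=13 S3=33 blocked=[1, 2, 3]
Op 5: conn=-10 S1=47 S2=13 S3=24 blocked=[1, 2, 3]
Op 6: conn=-27 S1=47 S2=13 S3=7 blocked=[1, 2, 3]
Op 7: conn=-45 S1=47 S2=-5 S3=7 blocked=[1, 2, 3]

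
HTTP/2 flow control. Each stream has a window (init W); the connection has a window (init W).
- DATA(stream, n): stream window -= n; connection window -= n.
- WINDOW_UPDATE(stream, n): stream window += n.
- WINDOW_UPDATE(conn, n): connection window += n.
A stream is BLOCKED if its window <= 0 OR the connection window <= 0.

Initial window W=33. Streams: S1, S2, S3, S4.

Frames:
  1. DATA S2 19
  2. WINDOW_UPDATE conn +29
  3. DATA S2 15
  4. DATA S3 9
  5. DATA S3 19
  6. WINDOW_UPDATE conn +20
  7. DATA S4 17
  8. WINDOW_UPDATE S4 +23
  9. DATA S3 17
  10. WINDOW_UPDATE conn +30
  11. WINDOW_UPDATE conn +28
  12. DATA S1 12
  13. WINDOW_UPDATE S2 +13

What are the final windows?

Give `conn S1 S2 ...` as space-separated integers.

Op 1: conn=14 S1=33 S2=14 S3=33 S4=33 blocked=[]
Op 2: conn=43 S1=33 S2=14 S3=33 S4=33 blocked=[]
Op 3: conn=28 S1=33 S2=-1 S3=33 S4=33 blocked=[2]
Op 4: conn=19 S1=33 S2=-1 S3=24 S4=33 blocked=[2]
Op 5: conn=0 S1=33 S2=-1 S3=5 S4=33 blocked=[1, 2, 3, 4]
Op 6: conn=20 S1=33 S2=-1 S3=5 S4=33 blocked=[2]
Op 7: conn=3 S1=33 S2=-1 S3=5 S4=16 blocked=[2]
Op 8: conn=3 S1=33 S2=-1 S3=5 S4=39 blocked=[2]
Op 9: conn=-14 S1=33 S2=-1 S3=-12 S4=39 blocked=[1, 2, 3, 4]
Op 10: conn=16 S1=33 S2=-1 S3=-12 S4=39 blocked=[2, 3]
Op 11: conn=44 S1=33 S2=-1 S3=-12 S4=39 blocked=[2, 3]
Op 12: conn=32 S1=21 S2=-1 S3=-12 S4=39 blocked=[2, 3]
Op 13: conn=32 S1=21 S2=12 S3=-12 S4=39 blocked=[3]

Answer: 32 21 12 -12 39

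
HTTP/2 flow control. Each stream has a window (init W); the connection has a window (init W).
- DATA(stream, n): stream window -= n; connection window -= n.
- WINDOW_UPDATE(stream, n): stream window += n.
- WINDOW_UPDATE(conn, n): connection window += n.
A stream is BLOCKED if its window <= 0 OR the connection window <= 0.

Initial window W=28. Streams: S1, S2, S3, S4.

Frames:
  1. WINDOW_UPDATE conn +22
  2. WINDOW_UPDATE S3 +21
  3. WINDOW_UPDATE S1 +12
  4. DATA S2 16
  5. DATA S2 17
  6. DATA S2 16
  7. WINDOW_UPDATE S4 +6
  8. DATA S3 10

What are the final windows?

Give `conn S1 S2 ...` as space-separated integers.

Op 1: conn=50 S1=28 S2=28 S3=28 S4=28 blocked=[]
Op 2: conn=50 S1=28 S2=28 S3=49 S4=28 blocked=[]
Op 3: conn=50 S1=40 S2=28 S3=49 S4=28 blocked=[]
Op 4: conn=34 S1=40 S2=12 S3=49 S4=28 blocked=[]
Op 5: conn=17 S1=40 S2=-5 S3=49 S4=28 blocked=[2]
Op 6: conn=1 S1=40 S2=-21 S3=49 S4=28 blocked=[2]
Op 7: conn=1 S1=40 S2=-21 S3=49 S4=34 blocked=[2]
Op 8: conn=-9 S1=40 S2=-21 S3=39 S4=34 blocked=[1, 2, 3, 4]

Answer: -9 40 -21 39 34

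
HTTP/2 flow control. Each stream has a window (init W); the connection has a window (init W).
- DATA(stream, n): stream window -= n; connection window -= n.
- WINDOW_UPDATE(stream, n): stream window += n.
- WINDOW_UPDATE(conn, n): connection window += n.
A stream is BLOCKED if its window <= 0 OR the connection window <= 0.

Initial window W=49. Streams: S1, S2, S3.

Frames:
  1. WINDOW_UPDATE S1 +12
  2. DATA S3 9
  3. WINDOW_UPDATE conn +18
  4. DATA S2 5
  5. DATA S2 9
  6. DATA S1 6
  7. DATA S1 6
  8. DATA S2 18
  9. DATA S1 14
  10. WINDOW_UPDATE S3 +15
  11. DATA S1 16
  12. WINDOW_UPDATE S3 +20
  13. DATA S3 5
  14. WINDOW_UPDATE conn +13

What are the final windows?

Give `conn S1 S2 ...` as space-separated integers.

Op 1: conn=49 S1=61 S2=49 S3=49 blocked=[]
Op 2: conn=40 S1=61 S2=49 S3=40 blocked=[]
Op 3: conn=58 S1=61 S2=49 S3=40 blocked=[]
Op 4: conn=53 S1=61 S2=44 S3=40 blocked=[]
Op 5: conn=44 S1=61 S2=35 S3=40 blocked=[]
Op 6: conn=38 S1=55 S2=35 S3=40 blocked=[]
Op 7: conn=32 S1=49 S2=35 S3=40 blocked=[]
Op 8: conn=14 S1=49 S2=17 S3=40 blocked=[]
Op 9: conn=0 S1=35 S2=17 S3=40 blocked=[1, 2, 3]
Op 10: conn=0 S1=35 S2=17 S3=55 blocked=[1, 2, 3]
Op 11: conn=-16 S1=19 S2=17 S3=55 blocked=[1, 2, 3]
Op 12: conn=-16 S1=19 S2=17 S3=75 blocked=[1, 2, 3]
Op 13: conn=-21 S1=19 S2=17 S3=70 blocked=[1, 2, 3]
Op 14: conn=-8 S1=19 S2=17 S3=70 blocked=[1, 2, 3]

Answer: -8 19 17 70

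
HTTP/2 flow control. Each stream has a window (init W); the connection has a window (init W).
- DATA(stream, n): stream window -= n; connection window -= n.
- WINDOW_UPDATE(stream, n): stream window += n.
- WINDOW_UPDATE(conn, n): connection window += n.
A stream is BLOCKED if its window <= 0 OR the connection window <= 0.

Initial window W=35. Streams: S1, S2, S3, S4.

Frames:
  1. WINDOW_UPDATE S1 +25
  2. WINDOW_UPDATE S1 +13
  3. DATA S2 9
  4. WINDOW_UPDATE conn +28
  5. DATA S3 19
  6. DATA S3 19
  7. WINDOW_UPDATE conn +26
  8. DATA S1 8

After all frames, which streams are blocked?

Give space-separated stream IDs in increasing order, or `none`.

Op 1: conn=35 S1=60 S2=35 S3=35 S4=35 blocked=[]
Op 2: conn=35 S1=73 S2=35 S3=35 S4=35 blocked=[]
Op 3: conn=26 S1=73 S2=26 S3=35 S4=35 blocked=[]
Op 4: conn=54 S1=73 S2=26 S3=35 S4=35 blocked=[]
Op 5: conn=35 S1=73 S2=26 S3=16 S4=35 blocked=[]
Op 6: conn=16 S1=73 S2=26 S3=-3 S4=35 blocked=[3]
Op 7: conn=42 S1=73 S2=26 S3=-3 S4=35 blocked=[3]
Op 8: conn=34 S1=65 S2=26 S3=-3 S4=35 blocked=[3]

Answer: S3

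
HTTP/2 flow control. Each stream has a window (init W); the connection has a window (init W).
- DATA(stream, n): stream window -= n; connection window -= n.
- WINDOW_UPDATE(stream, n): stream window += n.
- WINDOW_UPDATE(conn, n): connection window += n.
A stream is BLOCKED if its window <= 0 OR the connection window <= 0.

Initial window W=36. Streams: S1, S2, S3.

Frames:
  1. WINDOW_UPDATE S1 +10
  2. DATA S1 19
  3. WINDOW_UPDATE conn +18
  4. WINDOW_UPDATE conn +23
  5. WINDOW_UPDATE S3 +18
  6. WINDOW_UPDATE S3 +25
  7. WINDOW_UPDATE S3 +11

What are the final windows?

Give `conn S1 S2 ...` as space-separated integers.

Op 1: conn=36 S1=46 S2=36 S3=36 blocked=[]
Op 2: conn=17 S1=27 S2=36 S3=36 blocked=[]
Op 3: conn=35 S1=27 S2=36 S3=36 blocked=[]
Op 4: conn=58 S1=27 S2=36 S3=36 blocked=[]
Op 5: conn=58 S1=27 S2=36 S3=54 blocked=[]
Op 6: conn=58 S1=27 S2=36 S3=79 blocked=[]
Op 7: conn=58 S1=27 S2=36 S3=90 blocked=[]

Answer: 58 27 36 90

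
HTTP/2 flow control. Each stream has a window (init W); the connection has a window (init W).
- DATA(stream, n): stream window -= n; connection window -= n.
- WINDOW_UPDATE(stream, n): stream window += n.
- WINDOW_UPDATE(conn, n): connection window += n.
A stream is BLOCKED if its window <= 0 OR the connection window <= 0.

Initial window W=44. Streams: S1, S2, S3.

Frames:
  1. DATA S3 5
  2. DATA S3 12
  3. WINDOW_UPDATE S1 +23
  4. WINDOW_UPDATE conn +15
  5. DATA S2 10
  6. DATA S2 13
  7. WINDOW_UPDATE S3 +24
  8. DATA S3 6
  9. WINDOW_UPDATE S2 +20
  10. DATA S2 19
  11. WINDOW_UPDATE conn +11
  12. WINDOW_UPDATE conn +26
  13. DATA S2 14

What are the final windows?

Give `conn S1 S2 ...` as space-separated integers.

Op 1: conn=39 S1=44 S2=44 S3=39 blocked=[]
Op 2: conn=27 S1=44 S2=44 S3=27 blocked=[]
Op 3: conn=27 S1=67 S2=44 S3=27 blocked=[]
Op 4: conn=42 S1=67 S2=44 S3=27 blocked=[]
Op 5: conn=32 S1=67 S2=34 S3=27 blocked=[]
Op 6: conn=19 S1=67 S2=21 S3=27 blocked=[]
Op 7: conn=19 S1=67 S2=21 S3=51 blocked=[]
Op 8: conn=13 S1=67 S2=21 S3=45 blocked=[]
Op 9: conn=13 S1=67 S2=41 S3=45 blocked=[]
Op 10: conn=-6 S1=67 S2=22 S3=45 blocked=[1, 2, 3]
Op 11: conn=5 S1=67 S2=22 S3=45 blocked=[]
Op 12: conn=31 S1=67 S2=22 S3=45 blocked=[]
Op 13: conn=17 S1=67 S2=8 S3=45 blocked=[]

Answer: 17 67 8 45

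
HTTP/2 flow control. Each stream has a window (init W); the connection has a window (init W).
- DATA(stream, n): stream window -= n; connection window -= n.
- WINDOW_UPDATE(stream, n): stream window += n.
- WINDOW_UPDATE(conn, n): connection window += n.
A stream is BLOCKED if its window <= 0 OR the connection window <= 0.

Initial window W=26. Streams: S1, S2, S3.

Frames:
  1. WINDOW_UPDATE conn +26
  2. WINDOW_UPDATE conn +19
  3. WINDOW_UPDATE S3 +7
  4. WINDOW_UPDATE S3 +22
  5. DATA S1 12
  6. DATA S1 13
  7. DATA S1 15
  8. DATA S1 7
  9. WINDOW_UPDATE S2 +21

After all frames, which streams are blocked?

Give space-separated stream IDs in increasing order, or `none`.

Op 1: conn=52 S1=26 S2=26 S3=26 blocked=[]
Op 2: conn=71 S1=26 S2=26 S3=26 blocked=[]
Op 3: conn=71 S1=26 S2=26 S3=33 blocked=[]
Op 4: conn=71 S1=26 S2=26 S3=55 blocked=[]
Op 5: conn=59 S1=14 S2=26 S3=55 blocked=[]
Op 6: conn=46 S1=1 S2=26 S3=55 blocked=[]
Op 7: conn=31 S1=-14 S2=26 S3=55 blocked=[1]
Op 8: conn=24 S1=-21 S2=26 S3=55 blocked=[1]
Op 9: conn=24 S1=-21 S2=47 S3=55 blocked=[1]

Answer: S1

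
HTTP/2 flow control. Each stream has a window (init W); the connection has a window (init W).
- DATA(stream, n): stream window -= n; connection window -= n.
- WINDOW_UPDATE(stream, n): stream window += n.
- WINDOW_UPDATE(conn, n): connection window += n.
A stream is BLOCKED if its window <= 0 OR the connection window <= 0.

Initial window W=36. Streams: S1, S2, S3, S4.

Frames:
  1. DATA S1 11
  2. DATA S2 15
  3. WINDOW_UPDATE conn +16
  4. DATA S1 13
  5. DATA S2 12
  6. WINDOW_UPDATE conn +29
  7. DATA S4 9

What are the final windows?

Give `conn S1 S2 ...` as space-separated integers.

Op 1: conn=25 S1=25 S2=36 S3=36 S4=36 blocked=[]
Op 2: conn=10 S1=25 S2=21 S3=36 S4=36 blocked=[]
Op 3: conn=26 S1=25 S2=21 S3=36 S4=36 blocked=[]
Op 4: conn=13 S1=12 S2=21 S3=36 S4=36 blocked=[]
Op 5: conn=1 S1=12 S2=9 S3=36 S4=36 blocked=[]
Op 6: conn=30 S1=12 S2=9 S3=36 S4=36 blocked=[]
Op 7: conn=21 S1=12 S2=9 S3=36 S4=27 blocked=[]

Answer: 21 12 9 36 27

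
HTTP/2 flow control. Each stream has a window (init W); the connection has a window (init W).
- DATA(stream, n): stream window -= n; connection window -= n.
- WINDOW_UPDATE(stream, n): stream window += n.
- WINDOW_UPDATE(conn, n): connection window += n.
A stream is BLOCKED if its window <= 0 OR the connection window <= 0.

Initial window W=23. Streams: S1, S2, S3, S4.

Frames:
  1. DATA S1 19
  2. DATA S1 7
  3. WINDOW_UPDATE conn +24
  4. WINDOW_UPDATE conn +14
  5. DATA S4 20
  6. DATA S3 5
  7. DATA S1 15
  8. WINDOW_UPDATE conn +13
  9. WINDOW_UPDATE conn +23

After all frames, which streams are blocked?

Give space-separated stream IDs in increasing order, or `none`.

Op 1: conn=4 S1=4 S2=23 S3=23 S4=23 blocked=[]
Op 2: conn=-3 S1=-3 S2=23 S3=23 S4=23 blocked=[1, 2, 3, 4]
Op 3: conn=21 S1=-3 S2=23 S3=23 S4=23 blocked=[1]
Op 4: conn=35 S1=-3 S2=23 S3=23 S4=23 blocked=[1]
Op 5: conn=15 S1=-3 S2=23 S3=23 S4=3 blocked=[1]
Op 6: conn=10 S1=-3 S2=23 S3=18 S4=3 blocked=[1]
Op 7: conn=-5 S1=-18 S2=23 S3=18 S4=3 blocked=[1, 2, 3, 4]
Op 8: conn=8 S1=-18 S2=23 S3=18 S4=3 blocked=[1]
Op 9: conn=31 S1=-18 S2=23 S3=18 S4=3 blocked=[1]

Answer: S1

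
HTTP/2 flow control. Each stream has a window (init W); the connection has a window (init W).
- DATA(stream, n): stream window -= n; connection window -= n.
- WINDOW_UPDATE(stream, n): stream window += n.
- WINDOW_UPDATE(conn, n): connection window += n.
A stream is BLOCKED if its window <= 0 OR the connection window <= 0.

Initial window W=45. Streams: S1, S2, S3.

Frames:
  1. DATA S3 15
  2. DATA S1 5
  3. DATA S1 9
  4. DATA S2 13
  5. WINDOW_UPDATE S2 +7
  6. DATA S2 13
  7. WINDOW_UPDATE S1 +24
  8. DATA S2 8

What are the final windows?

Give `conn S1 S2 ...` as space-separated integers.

Op 1: conn=30 S1=45 S2=45 S3=30 blocked=[]
Op 2: conn=25 S1=40 S2=45 S3=30 blocked=[]
Op 3: conn=16 S1=31 S2=45 S3=30 blocked=[]
Op 4: conn=3 S1=31 S2=32 S3=30 blocked=[]
Op 5: conn=3 S1=31 S2=39 S3=30 blocked=[]
Op 6: conn=-10 S1=31 S2=26 S3=30 blocked=[1, 2, 3]
Op 7: conn=-10 S1=55 S2=26 S3=30 blocked=[1, 2, 3]
Op 8: conn=-18 S1=55 S2=18 S3=30 blocked=[1, 2, 3]

Answer: -18 55 18 30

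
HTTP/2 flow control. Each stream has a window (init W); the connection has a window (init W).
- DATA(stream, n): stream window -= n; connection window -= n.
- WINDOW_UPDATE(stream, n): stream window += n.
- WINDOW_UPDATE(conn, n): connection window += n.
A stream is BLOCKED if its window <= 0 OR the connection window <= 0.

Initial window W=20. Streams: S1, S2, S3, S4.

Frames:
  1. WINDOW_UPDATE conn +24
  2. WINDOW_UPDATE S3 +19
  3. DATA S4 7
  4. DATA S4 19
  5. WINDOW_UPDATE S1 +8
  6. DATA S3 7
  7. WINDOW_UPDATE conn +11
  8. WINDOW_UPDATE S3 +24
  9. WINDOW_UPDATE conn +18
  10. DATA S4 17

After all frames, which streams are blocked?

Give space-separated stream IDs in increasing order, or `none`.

Op 1: conn=44 S1=20 S2=20 S3=20 S4=20 blocked=[]
Op 2: conn=44 S1=20 S2=20 S3=39 S4=20 blocked=[]
Op 3: conn=37 S1=20 S2=20 S3=39 S4=13 blocked=[]
Op 4: conn=18 S1=20 S2=20 S3=39 S4=-6 blocked=[4]
Op 5: conn=18 S1=28 S2=20 S3=39 S4=-6 blocked=[4]
Op 6: conn=11 S1=28 S2=20 S3=32 S4=-6 blocked=[4]
Op 7: conn=22 S1=28 S2=20 S3=32 S4=-6 blocked=[4]
Op 8: conn=22 S1=28 S2=20 S3=56 S4=-6 blocked=[4]
Op 9: conn=40 S1=28 S2=20 S3=56 S4=-6 blocked=[4]
Op 10: conn=23 S1=28 S2=20 S3=56 S4=-23 blocked=[4]

Answer: S4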